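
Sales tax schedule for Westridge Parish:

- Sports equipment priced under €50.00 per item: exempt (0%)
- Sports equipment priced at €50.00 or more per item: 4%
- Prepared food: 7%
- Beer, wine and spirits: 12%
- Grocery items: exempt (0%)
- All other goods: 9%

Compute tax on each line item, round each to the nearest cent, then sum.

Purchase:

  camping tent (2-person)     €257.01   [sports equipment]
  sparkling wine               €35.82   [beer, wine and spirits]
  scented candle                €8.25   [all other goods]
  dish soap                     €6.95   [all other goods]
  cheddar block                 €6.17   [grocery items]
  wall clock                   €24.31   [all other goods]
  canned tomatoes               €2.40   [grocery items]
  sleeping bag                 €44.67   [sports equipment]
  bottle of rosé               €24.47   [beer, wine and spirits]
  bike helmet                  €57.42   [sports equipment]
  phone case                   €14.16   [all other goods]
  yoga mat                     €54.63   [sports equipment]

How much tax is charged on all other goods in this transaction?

€4.83

Scented candle €8.25: all other goods → 9% → €0.74
Dish soap €6.95: all other goods → 9% → €0.63
Wall clock €24.31: all other goods → 9% → €2.19
Phone case €14.16: all other goods → 9% → €1.27
Tax on all other goods = €0.74 + €0.63 + €2.19 + €1.27 = €4.83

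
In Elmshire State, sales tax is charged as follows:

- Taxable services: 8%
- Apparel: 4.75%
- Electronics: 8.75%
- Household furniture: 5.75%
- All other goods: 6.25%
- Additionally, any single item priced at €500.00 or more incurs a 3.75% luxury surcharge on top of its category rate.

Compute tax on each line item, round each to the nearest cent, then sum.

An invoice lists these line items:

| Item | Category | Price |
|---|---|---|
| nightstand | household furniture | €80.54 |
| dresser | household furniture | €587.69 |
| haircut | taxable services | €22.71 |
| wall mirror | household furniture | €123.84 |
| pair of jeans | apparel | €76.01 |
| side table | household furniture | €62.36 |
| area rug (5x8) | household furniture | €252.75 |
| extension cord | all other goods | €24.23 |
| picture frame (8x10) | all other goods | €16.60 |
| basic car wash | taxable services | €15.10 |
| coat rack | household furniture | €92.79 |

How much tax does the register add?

Nightstand €80.54: household furniture → 5.75% → €4.63
Dresser €587.69: household furniture → 5.75% + 3.75% surcharge = 9.5% → €55.83
Haircut €22.71: taxable services → 8% → €1.82
Wall mirror €123.84: household furniture → 5.75% → €7.12
Pair of jeans €76.01: apparel → 4.75% → €3.61
Side table €62.36: household furniture → 5.75% → €3.59
Area rug (5x8) €252.75: household furniture → 5.75% → €14.53
Extension cord €24.23: all other goods → 6.25% → €1.51
Picture frame (8x10) €16.60: all other goods → 6.25% → €1.04
Basic car wash €15.10: taxable services → 8% → €1.21
Coat rack €92.79: household furniture → 5.75% → €5.34
Total tax = €4.63 + €55.83 + €1.82 + €7.12 + €3.61 + €3.59 + €14.53 + €1.51 + €1.04 + €1.21 + €5.34 = €100.23

€100.23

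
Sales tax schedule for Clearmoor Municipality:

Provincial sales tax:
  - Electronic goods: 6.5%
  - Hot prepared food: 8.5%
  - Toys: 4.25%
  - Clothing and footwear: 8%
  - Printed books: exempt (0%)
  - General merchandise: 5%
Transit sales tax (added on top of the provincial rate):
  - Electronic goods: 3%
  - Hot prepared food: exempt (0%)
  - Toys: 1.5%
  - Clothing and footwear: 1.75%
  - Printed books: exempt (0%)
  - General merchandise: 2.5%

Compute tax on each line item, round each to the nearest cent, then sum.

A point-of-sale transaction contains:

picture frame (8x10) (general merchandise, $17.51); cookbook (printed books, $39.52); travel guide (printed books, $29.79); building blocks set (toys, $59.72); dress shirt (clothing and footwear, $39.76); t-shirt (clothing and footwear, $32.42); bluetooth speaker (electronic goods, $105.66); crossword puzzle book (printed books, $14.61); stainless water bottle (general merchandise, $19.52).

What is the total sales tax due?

$23.28

Picture frame (8x10) $17.51: general merchandise → 5% + 2.5% transit = 7.5% → $1.31
Cookbook $39.52: printed books → 0% + 0% transit = 0% → $0.00
Travel guide $29.79: printed books → 0% + 0% transit = 0% → $0.00
Building blocks set $59.72: toys → 4.25% + 1.5% transit = 5.75% → $3.43
Dress shirt $39.76: clothing and footwear → 8% + 1.75% transit = 9.75% → $3.88
T-shirt $32.42: clothing and footwear → 8% + 1.75% transit = 9.75% → $3.16
Bluetooth speaker $105.66: electronic goods → 6.5% + 3% transit = 9.5% → $10.04
Crossword puzzle book $14.61: printed books → 0% + 0% transit = 0% → $0.00
Stainless water bottle $19.52: general merchandise → 5% + 2.5% transit = 7.5% → $1.46
Total tax = $1.31 + $3.43 + $3.88 + $3.16 + $10.04 + $1.46 = $23.28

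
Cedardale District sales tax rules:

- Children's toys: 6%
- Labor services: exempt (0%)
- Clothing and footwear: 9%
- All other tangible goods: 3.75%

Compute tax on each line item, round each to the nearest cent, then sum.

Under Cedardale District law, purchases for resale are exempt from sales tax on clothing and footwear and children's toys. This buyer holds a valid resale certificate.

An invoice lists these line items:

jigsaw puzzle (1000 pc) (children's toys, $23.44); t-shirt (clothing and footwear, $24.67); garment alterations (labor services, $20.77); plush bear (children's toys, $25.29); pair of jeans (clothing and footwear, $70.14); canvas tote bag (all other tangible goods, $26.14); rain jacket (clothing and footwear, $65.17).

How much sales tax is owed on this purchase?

Jigsaw puzzle (1000 pc) $23.44: children's toys, buyer-exempt → 0% → $0.00
T-shirt $24.67: clothing and footwear, buyer-exempt → 0% → $0.00
Garment alterations $20.77: labor services → 0% → $0.00
Plush bear $25.29: children's toys, buyer-exempt → 0% → $0.00
Pair of jeans $70.14: clothing and footwear, buyer-exempt → 0% → $0.00
Canvas tote bag $26.14: all other tangible goods → 3.75% → $0.98
Rain jacket $65.17: clothing and footwear, buyer-exempt → 0% → $0.00
Total tax = $0.98

$0.98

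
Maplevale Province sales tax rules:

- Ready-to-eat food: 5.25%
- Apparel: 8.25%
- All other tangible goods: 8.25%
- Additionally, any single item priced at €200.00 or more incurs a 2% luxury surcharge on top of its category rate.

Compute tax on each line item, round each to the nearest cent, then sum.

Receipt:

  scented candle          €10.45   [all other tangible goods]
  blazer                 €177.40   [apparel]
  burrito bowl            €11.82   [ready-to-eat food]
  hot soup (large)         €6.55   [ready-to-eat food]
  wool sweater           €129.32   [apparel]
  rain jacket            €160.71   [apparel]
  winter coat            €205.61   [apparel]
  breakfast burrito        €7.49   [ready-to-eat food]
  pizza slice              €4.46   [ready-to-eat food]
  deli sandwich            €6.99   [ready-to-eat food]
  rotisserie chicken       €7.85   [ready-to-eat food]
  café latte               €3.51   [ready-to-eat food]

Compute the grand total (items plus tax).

€795.21

Scented candle €10.45: all other tangible goods → 8.25% → €0.86
Blazer €177.40: apparel → 8.25% → €14.64
Burrito bowl €11.82: ready-to-eat food → 5.25% → €0.62
Hot soup (large) €6.55: ready-to-eat food → 5.25% → €0.34
Wool sweater €129.32: apparel → 8.25% → €10.67
Rain jacket €160.71: apparel → 8.25% → €13.26
Winter coat €205.61: apparel → 8.25% + 2% surcharge = 10.25% → €21.08
Breakfast burrito €7.49: ready-to-eat food → 5.25% → €0.39
Pizza slice €4.46: ready-to-eat food → 5.25% → €0.23
Deli sandwich €6.99: ready-to-eat food → 5.25% → €0.37
Rotisserie chicken €7.85: ready-to-eat food → 5.25% → €0.41
Café latte €3.51: ready-to-eat food → 5.25% → €0.18
Subtotal = €732.16; tax = €63.05; total due = €795.21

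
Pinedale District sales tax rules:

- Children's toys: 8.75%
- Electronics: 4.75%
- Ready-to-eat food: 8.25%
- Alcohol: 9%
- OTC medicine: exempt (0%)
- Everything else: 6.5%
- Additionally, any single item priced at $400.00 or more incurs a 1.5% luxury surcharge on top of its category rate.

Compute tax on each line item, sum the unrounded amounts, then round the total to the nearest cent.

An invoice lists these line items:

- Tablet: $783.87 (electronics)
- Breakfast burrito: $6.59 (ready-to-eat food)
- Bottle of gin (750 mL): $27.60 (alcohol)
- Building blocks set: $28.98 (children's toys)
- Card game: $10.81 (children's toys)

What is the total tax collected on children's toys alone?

$3.48

Building blocks set $28.98: children's toys → 8.75% → $2.53575
Card game $10.81: children's toys → 8.75% → $0.945875
Tax on children's toys: unrounded sum = $3.481625 → $3.48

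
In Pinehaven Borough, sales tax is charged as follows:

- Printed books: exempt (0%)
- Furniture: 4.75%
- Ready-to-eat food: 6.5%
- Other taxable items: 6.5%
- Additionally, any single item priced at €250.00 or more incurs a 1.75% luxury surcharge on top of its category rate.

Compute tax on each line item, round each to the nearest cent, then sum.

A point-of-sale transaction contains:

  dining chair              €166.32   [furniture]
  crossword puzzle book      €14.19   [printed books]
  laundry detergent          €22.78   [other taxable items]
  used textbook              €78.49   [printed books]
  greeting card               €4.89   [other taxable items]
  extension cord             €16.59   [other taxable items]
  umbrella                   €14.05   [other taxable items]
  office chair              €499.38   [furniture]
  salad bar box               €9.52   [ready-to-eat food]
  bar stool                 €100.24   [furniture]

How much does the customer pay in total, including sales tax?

Dining chair €166.32: furniture → 4.75% → €7.90
Crossword puzzle book €14.19: printed books → 0% → €0.00
Laundry detergent €22.78: other taxable items → 6.5% → €1.48
Used textbook €78.49: printed books → 0% → €0.00
Greeting card €4.89: other taxable items → 6.5% → €0.32
Extension cord €16.59: other taxable items → 6.5% → €1.08
Umbrella €14.05: other taxable items → 6.5% → €0.91
Office chair €499.38: furniture → 4.75% + 1.75% surcharge = 6.5% → €32.46
Salad bar box €9.52: ready-to-eat food → 6.5% → €0.62
Bar stool €100.24: furniture → 4.75% → €4.76
Subtotal = €926.45; tax = €49.53; total due = €975.98

€975.98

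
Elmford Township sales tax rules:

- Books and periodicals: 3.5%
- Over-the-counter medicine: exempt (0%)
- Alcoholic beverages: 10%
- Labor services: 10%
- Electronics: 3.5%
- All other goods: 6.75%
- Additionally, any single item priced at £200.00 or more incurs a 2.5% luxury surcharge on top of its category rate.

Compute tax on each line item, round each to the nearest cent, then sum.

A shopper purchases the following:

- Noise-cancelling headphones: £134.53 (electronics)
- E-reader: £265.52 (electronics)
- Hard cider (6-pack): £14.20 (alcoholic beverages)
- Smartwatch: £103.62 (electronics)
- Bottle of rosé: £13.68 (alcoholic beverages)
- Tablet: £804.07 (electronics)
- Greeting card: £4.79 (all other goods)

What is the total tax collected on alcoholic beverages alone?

£2.79

Hard cider (6-pack) £14.20: alcoholic beverages → 10% → £1.42
Bottle of rosé £13.68: alcoholic beverages → 10% → £1.37
Tax on alcoholic beverages = £1.42 + £1.37 = £2.79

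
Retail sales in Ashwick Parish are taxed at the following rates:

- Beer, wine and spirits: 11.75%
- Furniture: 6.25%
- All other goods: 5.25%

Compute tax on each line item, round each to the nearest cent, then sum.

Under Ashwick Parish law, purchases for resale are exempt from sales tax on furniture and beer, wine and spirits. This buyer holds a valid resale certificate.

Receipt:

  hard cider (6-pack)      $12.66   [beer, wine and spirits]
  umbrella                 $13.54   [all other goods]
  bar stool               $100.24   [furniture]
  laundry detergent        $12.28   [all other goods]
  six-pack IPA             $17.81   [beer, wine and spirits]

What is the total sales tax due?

$1.35

Hard cider (6-pack) $12.66: beer, wine and spirits, buyer-exempt → 0% → $0.00
Umbrella $13.54: all other goods → 5.25% → $0.71
Bar stool $100.24: furniture, buyer-exempt → 0% → $0.00
Laundry detergent $12.28: all other goods → 5.25% → $0.64
Six-pack IPA $17.81: beer, wine and spirits, buyer-exempt → 0% → $0.00
Total tax = $0.71 + $0.64 = $1.35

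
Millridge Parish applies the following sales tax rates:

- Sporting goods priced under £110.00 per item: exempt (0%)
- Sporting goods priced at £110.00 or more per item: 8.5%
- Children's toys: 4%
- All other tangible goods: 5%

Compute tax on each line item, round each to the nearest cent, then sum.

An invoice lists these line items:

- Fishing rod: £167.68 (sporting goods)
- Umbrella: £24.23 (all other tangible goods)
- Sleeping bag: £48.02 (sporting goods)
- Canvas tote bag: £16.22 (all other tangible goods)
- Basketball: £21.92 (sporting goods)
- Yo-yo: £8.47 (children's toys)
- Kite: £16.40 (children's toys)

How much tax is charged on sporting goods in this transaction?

Fishing rod £167.68: sporting goods, £110.00 or more → 8.5% → £14.25
Sleeping bag £48.02: sporting goods, under £110.00 → 0% → £0.00
Basketball £21.92: sporting goods, under £110.00 → 0% → £0.00
Tax on sporting goods = £14.25 + £0.00 + £0.00 = £14.25

£14.25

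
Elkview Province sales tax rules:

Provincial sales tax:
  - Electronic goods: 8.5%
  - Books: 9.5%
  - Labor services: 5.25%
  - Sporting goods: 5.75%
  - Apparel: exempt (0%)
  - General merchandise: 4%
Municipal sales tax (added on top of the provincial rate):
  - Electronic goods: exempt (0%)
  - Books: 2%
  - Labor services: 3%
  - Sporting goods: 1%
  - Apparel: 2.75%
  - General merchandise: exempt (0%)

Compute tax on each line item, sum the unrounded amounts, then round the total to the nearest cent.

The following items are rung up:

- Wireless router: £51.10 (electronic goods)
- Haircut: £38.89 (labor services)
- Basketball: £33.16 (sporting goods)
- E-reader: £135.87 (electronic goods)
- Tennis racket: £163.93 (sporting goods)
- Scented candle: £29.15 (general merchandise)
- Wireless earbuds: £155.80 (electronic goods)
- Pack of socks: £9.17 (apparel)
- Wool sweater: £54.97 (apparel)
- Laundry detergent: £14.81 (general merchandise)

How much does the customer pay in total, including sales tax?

Wireless router £51.10: electronic goods → 8.5% + 0% municipal = 8.5% → £4.3435
Haircut £38.89: labor services → 5.25% + 3% municipal = 8.25% → £3.208425
Basketball £33.16: sporting goods → 5.75% + 1% municipal = 6.75% → £2.2383
E-reader £135.87: electronic goods → 8.5% + 0% municipal = 8.5% → £11.54895
Tennis racket £163.93: sporting goods → 5.75% + 1% municipal = 6.75% → £11.065275
Scented candle £29.15: general merchandise → 4% + 0% municipal = 4% → £1.166
Wireless earbuds £155.80: electronic goods → 8.5% + 0% municipal = 8.5% → £13.243
Pack of socks £9.17: apparel → 0% + 2.75% municipal = 2.75% → £0.252175
Wool sweater £54.97: apparel → 0% + 2.75% municipal = 2.75% → £1.511675
Laundry detergent £14.81: general merchandise → 4% + 0% municipal = 4% → £0.5924
Subtotal = £686.85; unrounded tax = £49.1697 → £49.17; total due = £736.02

£736.02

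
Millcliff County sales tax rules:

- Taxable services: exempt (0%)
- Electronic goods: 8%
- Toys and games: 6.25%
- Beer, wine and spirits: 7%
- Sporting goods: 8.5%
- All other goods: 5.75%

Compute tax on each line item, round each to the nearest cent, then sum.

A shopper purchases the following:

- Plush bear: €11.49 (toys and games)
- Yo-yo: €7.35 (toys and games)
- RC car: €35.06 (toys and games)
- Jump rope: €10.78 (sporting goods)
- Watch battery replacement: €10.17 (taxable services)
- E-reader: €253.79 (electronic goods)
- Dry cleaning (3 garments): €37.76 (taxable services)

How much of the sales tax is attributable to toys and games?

€3.37

Plush bear €11.49: toys and games → 6.25% → €0.72
Yo-yo €7.35: toys and games → 6.25% → €0.46
RC car €35.06: toys and games → 6.25% → €2.19
Tax on toys and games = €0.72 + €0.46 + €2.19 = €3.37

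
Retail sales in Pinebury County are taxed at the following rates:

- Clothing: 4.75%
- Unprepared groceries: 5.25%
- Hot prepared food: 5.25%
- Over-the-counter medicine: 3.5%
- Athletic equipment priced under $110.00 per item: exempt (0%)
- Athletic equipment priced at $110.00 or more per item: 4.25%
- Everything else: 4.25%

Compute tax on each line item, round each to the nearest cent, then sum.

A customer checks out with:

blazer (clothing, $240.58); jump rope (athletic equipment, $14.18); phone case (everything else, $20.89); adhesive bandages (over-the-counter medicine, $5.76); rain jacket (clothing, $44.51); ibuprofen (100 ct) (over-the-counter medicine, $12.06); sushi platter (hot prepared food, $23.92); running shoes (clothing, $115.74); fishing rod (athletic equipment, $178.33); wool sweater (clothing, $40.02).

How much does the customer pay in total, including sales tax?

Blazer $240.58: clothing → 4.75% → $11.43
Jump rope $14.18: athletic equipment, under $110.00 → 0% → $0.00
Phone case $20.89: everything else → 4.25% → $0.89
Adhesive bandages $5.76: over-the-counter medicine → 3.5% → $0.20
Rain jacket $44.51: clothing → 4.75% → $2.11
Ibuprofen (100 ct) $12.06: over-the-counter medicine → 3.5% → $0.42
Sushi platter $23.92: hot prepared food → 5.25% → $1.26
Running shoes $115.74: clothing → 4.75% → $5.50
Fishing rod $178.33: athletic equipment, $110.00 or more → 4.25% → $7.58
Wool sweater $40.02: clothing → 4.75% → $1.90
Subtotal = $695.99; tax = $31.29; total due = $727.28

$727.28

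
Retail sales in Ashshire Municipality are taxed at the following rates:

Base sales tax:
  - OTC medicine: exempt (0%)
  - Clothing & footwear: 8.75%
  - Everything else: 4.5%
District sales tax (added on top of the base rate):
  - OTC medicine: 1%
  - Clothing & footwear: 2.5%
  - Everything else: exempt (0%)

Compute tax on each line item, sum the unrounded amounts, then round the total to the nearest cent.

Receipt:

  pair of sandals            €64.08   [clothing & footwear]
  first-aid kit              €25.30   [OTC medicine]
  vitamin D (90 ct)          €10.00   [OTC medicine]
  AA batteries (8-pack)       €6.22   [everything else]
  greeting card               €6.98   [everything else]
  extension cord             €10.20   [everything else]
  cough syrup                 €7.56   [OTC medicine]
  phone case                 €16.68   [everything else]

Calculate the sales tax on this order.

Pair of sandals €64.08: clothing & footwear → 8.75% + 2.5% district = 11.25% → €7.209
First-aid kit €25.30: OTC medicine → 0% + 1% district = 1% → €0.253
Vitamin D (90 ct) €10.00: OTC medicine → 0% + 1% district = 1% → €0.10
AA batteries (8-pack) €6.22: everything else → 4.5% + 0% district = 4.5% → €0.2799
Greeting card €6.98: everything else → 4.5% + 0% district = 4.5% → €0.3141
Extension cord €10.20: everything else → 4.5% + 0% district = 4.5% → €0.459
Cough syrup €7.56: OTC medicine → 0% + 1% district = 1% → €0.0756
Phone case €16.68: everything else → 4.5% + 0% district = 4.5% → €0.7506
Unrounded tax sum = €9.4412 → €9.44

€9.44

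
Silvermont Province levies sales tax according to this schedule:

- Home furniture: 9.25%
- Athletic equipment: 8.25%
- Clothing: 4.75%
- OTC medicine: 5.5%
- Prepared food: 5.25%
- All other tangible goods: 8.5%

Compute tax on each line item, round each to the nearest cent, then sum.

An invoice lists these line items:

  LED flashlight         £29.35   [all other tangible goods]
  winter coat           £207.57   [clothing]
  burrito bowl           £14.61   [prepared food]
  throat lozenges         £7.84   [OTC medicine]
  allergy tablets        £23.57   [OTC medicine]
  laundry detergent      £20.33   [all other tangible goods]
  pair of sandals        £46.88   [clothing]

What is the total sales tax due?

LED flashlight £29.35: all other tangible goods → 8.5% → £2.49
Winter coat £207.57: clothing → 4.75% → £9.86
Burrito bowl £14.61: prepared food → 5.25% → £0.77
Throat lozenges £7.84: OTC medicine → 5.5% → £0.43
Allergy tablets £23.57: OTC medicine → 5.5% → £1.30
Laundry detergent £20.33: all other tangible goods → 8.5% → £1.73
Pair of sandals £46.88: clothing → 4.75% → £2.23
Total tax = £2.49 + £9.86 + £0.77 + £0.43 + £1.30 + £1.73 + £2.23 = £18.81

£18.81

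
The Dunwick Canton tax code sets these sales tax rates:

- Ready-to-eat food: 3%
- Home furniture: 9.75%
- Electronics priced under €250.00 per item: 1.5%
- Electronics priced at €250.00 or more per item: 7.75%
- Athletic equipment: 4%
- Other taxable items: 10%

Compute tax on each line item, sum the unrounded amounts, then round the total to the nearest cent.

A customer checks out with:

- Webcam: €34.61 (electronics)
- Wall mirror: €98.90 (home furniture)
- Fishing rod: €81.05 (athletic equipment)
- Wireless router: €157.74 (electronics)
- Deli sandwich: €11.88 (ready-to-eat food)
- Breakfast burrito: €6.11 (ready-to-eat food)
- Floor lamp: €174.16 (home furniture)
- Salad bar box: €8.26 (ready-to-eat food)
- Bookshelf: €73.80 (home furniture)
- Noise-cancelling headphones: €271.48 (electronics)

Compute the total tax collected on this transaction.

Webcam €34.61: electronics, under €250.00 → 1.5% → €0.51915
Wall mirror €98.90: home furniture → 9.75% → €9.64275
Fishing rod €81.05: athletic equipment → 4% → €3.242
Wireless router €157.74: electronics, under €250.00 → 1.5% → €2.3661
Deli sandwich €11.88: ready-to-eat food → 3% → €0.3564
Breakfast burrito €6.11: ready-to-eat food → 3% → €0.1833
Floor lamp €174.16: home furniture → 9.75% → €16.9806
Salad bar box €8.26: ready-to-eat food → 3% → €0.2478
Bookshelf €73.80: home furniture → 9.75% → €7.1955
Noise-cancelling headphones €271.48: electronics, €250.00 or more → 7.75% → €21.0397
Unrounded tax sum = €61.7733 → €61.77

€61.77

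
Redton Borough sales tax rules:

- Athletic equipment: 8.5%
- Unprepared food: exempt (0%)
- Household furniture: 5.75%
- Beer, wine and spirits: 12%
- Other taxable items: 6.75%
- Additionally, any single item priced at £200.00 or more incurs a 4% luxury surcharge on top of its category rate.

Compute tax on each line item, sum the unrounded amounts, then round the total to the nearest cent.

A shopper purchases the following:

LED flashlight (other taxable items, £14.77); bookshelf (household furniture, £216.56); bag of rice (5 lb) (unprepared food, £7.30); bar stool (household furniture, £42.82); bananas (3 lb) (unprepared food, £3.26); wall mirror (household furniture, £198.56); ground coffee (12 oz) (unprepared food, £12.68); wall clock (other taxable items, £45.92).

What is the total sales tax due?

£39.09

LED flashlight £14.77: other taxable items → 6.75% → £0.996975
Bookshelf £216.56: household furniture → 5.75% + 4% surcharge = 9.75% → £21.1146
Bag of rice (5 lb) £7.30: unprepared food → 0% → £0.00
Bar stool £42.82: household furniture → 5.75% → £2.46215
Bananas (3 lb) £3.26: unprepared food → 0% → £0.00
Wall mirror £198.56: household furniture → 5.75% → £11.4172
Ground coffee (12 oz) £12.68: unprepared food → 0% → £0.00
Wall clock £45.92: other taxable items → 6.75% → £3.0996
Unrounded tax sum = £39.090525 → £39.09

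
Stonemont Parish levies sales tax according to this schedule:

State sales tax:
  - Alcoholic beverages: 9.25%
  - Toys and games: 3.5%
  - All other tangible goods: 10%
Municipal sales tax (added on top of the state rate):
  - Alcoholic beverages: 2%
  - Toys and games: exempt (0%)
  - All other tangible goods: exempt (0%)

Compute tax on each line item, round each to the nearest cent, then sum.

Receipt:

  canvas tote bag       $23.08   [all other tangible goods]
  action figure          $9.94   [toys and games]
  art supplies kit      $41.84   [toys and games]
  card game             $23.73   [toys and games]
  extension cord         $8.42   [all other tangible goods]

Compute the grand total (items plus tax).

$112.80

Canvas tote bag $23.08: all other tangible goods → 10% + 0% municipal = 10% → $2.31
Action figure $9.94: toys and games → 3.5% + 0% municipal = 3.5% → $0.35
Art supplies kit $41.84: toys and games → 3.5% + 0% municipal = 3.5% → $1.46
Card game $23.73: toys and games → 3.5% + 0% municipal = 3.5% → $0.83
Extension cord $8.42: all other tangible goods → 10% + 0% municipal = 10% → $0.84
Subtotal = $107.01; tax = $5.79; total due = $112.80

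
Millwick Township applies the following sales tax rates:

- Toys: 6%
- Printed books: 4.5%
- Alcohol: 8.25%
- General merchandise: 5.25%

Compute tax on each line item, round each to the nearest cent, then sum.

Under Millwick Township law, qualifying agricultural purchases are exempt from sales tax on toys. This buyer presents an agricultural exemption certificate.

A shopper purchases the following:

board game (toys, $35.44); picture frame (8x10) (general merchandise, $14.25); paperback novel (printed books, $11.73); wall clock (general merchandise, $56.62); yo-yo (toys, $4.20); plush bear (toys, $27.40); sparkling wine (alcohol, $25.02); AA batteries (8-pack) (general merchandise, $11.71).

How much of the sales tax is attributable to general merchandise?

$4.33

Picture frame (8x10) $14.25: general merchandise → 5.25% → $0.75
Wall clock $56.62: general merchandise → 5.25% → $2.97
AA batteries (8-pack) $11.71: general merchandise → 5.25% → $0.61
Tax on general merchandise = $0.75 + $2.97 + $0.61 = $4.33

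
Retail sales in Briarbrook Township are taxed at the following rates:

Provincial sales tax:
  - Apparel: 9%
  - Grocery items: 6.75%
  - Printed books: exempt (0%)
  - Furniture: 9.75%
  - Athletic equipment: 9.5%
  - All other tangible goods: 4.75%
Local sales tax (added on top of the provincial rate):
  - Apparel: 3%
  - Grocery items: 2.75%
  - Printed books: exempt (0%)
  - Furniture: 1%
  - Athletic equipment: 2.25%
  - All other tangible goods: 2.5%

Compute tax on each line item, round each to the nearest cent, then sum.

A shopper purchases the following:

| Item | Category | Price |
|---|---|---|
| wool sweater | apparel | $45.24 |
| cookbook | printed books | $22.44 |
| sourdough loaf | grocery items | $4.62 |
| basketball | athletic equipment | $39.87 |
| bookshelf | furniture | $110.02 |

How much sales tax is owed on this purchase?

$22.38

Wool sweater $45.24: apparel → 9% + 3% local = 12% → $5.43
Cookbook $22.44: printed books → 0% + 0% local = 0% → $0.00
Sourdough loaf $4.62: grocery items → 6.75% + 2.75% local = 9.5% → $0.44
Basketball $39.87: athletic equipment → 9.5% + 2.25% local = 11.75% → $4.68
Bookshelf $110.02: furniture → 9.75% + 1% local = 10.75% → $11.83
Total tax = $5.43 + $0.44 + $4.68 + $11.83 = $22.38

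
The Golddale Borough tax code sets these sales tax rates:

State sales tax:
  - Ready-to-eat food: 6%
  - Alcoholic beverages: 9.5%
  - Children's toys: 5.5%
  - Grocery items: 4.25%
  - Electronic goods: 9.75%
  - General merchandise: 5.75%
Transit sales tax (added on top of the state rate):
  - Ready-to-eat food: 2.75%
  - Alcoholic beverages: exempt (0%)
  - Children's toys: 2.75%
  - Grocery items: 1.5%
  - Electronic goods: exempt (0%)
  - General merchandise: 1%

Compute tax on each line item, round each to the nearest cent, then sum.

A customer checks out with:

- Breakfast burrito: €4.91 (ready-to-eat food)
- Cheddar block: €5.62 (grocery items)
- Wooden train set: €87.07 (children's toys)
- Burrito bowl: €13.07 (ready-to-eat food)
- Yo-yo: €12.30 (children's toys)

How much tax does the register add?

€10.08

Breakfast burrito €4.91: ready-to-eat food → 6% + 2.75% transit = 8.75% → €0.43
Cheddar block €5.62: grocery items → 4.25% + 1.5% transit = 5.75% → €0.32
Wooden train set €87.07: children's toys → 5.5% + 2.75% transit = 8.25% → €7.18
Burrito bowl €13.07: ready-to-eat food → 6% + 2.75% transit = 8.75% → €1.14
Yo-yo €12.30: children's toys → 5.5% + 2.75% transit = 8.25% → €1.01
Total tax = €0.43 + €0.32 + €7.18 + €1.14 + €1.01 = €10.08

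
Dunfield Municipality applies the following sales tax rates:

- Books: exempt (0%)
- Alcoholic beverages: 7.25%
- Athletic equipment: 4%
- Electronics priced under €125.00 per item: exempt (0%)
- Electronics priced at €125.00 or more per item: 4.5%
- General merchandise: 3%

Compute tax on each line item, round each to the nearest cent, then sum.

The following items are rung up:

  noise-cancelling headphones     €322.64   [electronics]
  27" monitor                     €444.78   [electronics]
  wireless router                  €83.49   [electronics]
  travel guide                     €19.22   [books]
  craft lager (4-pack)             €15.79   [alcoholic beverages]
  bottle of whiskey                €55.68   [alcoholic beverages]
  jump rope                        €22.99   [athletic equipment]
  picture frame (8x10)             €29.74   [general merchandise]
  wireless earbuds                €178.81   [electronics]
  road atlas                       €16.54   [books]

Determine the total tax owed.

€49.58

Noise-cancelling headphones €322.64: electronics, €125.00 or more → 4.5% → €14.52
27" monitor €444.78: electronics, €125.00 or more → 4.5% → €20.02
Wireless router €83.49: electronics, under €125.00 → 0% → €0.00
Travel guide €19.22: books → 0% → €0.00
Craft lager (4-pack) €15.79: alcoholic beverages → 7.25% → €1.14
Bottle of whiskey €55.68: alcoholic beverages → 7.25% → €4.04
Jump rope €22.99: athletic equipment → 4% → €0.92
Picture frame (8x10) €29.74: general merchandise → 3% → €0.89
Wireless earbuds €178.81: electronics, €125.00 or more → 4.5% → €8.05
Road atlas €16.54: books → 0% → €0.00
Total tax = €14.52 + €20.02 + €1.14 + €4.04 + €0.92 + €0.89 + €8.05 = €49.58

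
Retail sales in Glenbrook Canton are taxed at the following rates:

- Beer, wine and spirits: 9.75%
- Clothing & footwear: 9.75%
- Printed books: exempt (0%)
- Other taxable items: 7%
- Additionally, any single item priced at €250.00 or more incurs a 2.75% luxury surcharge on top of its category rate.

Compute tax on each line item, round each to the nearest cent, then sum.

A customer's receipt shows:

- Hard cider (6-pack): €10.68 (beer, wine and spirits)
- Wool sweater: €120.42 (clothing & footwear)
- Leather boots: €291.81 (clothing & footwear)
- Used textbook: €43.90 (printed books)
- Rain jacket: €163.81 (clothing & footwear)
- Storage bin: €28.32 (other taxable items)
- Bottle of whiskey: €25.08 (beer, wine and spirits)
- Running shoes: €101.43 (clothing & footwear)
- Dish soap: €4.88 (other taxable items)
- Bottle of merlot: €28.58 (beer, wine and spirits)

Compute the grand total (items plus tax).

€901.59

Hard cider (6-pack) €10.68: beer, wine and spirits → 9.75% → €1.04
Wool sweater €120.42: clothing & footwear → 9.75% → €11.74
Leather boots €291.81: clothing & footwear → 9.75% + 2.75% surcharge = 12.5% → €36.48
Used textbook €43.90: printed books → 0% → €0.00
Rain jacket €163.81: clothing & footwear → 9.75% → €15.97
Storage bin €28.32: other taxable items → 7% → €1.98
Bottle of whiskey €25.08: beer, wine and spirits → 9.75% → €2.45
Running shoes €101.43: clothing & footwear → 9.75% → €9.89
Dish soap €4.88: other taxable items → 7% → €0.34
Bottle of merlot €28.58: beer, wine and spirits → 9.75% → €2.79
Subtotal = €818.91; tax = €82.68; total due = €901.59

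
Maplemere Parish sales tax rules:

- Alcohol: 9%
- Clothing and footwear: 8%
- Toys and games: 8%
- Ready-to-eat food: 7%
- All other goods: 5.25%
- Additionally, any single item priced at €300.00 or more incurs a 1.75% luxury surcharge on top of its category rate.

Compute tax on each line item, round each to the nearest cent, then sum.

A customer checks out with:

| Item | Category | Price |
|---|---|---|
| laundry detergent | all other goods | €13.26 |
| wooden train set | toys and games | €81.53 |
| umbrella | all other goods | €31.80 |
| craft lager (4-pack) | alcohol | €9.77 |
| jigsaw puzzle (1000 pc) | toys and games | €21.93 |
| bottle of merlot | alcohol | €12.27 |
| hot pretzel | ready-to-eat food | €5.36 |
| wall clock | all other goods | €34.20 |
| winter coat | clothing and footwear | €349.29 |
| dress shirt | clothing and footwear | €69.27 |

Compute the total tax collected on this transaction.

Laundry detergent €13.26: all other goods → 5.25% → €0.70
Wooden train set €81.53: toys and games → 8% → €6.52
Umbrella €31.80: all other goods → 5.25% → €1.67
Craft lager (4-pack) €9.77: alcohol → 9% → €0.88
Jigsaw puzzle (1000 pc) €21.93: toys and games → 8% → €1.75
Bottle of merlot €12.27: alcohol → 9% → €1.10
Hot pretzel €5.36: ready-to-eat food → 7% → €0.38
Wall clock €34.20: all other goods → 5.25% → €1.80
Winter coat €349.29: clothing and footwear → 8% + 1.75% surcharge = 9.75% → €34.06
Dress shirt €69.27: clothing and footwear → 8% → €5.54
Total tax = €0.70 + €6.52 + €1.67 + €0.88 + €1.75 + €1.10 + €0.38 + €1.80 + €34.06 + €5.54 = €54.40

€54.40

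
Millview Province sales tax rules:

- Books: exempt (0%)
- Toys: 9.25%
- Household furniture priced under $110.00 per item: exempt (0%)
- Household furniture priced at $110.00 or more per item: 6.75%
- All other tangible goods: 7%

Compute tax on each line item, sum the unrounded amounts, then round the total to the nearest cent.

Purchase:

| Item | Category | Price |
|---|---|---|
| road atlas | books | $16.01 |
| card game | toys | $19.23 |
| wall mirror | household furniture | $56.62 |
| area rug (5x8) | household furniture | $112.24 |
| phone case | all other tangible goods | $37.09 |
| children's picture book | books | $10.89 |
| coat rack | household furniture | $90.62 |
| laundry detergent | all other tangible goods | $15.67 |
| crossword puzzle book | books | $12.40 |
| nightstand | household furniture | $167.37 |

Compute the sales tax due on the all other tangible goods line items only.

Phone case $37.09: all other tangible goods → 7% → $2.5963
Laundry detergent $15.67: all other tangible goods → 7% → $1.0969
Tax on all other tangible goods: unrounded sum = $3.6932 → $3.69

$3.69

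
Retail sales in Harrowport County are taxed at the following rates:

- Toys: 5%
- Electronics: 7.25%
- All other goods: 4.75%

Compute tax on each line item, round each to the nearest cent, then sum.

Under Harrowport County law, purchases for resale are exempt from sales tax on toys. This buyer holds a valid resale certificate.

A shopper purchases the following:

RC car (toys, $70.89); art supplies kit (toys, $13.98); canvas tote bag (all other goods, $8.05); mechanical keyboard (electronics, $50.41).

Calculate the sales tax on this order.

RC car $70.89: toys, buyer-exempt → 0% → $0.00
Art supplies kit $13.98: toys, buyer-exempt → 0% → $0.00
Canvas tote bag $8.05: all other goods → 4.75% → $0.38
Mechanical keyboard $50.41: electronics → 7.25% → $3.65
Total tax = $0.38 + $3.65 = $4.03

$4.03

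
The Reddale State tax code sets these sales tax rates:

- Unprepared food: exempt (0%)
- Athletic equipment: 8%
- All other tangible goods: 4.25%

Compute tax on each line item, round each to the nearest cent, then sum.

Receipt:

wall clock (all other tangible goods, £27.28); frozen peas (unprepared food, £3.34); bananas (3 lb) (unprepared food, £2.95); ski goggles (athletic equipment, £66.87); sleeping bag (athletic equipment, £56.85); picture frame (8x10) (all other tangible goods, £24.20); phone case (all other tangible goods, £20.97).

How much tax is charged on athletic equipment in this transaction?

Ski goggles £66.87: athletic equipment → 8% → £5.35
Sleeping bag £56.85: athletic equipment → 8% → £4.55
Tax on athletic equipment = £5.35 + £4.55 = £9.90

£9.90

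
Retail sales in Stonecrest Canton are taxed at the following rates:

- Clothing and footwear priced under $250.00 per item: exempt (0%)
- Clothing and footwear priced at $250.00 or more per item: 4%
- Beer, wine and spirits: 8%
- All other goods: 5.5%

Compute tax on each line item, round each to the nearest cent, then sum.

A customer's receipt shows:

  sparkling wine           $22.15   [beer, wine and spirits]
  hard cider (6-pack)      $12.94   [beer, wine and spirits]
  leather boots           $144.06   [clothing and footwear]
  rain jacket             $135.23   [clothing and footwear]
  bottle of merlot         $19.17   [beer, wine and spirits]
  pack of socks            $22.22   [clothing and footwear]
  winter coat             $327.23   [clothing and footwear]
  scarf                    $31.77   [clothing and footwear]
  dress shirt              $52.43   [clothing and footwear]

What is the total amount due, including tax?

$784.63

Sparkling wine $22.15: beer, wine and spirits → 8% → $1.77
Hard cider (6-pack) $12.94: beer, wine and spirits → 8% → $1.04
Leather boots $144.06: clothing and footwear, under $250.00 → 0% → $0.00
Rain jacket $135.23: clothing and footwear, under $250.00 → 0% → $0.00
Bottle of merlot $19.17: beer, wine and spirits → 8% → $1.53
Pack of socks $22.22: clothing and footwear, under $250.00 → 0% → $0.00
Winter coat $327.23: clothing and footwear, $250.00 or more → 4% → $13.09
Scarf $31.77: clothing and footwear, under $250.00 → 0% → $0.00
Dress shirt $52.43: clothing and footwear, under $250.00 → 0% → $0.00
Subtotal = $767.20; tax = $17.43; total due = $784.63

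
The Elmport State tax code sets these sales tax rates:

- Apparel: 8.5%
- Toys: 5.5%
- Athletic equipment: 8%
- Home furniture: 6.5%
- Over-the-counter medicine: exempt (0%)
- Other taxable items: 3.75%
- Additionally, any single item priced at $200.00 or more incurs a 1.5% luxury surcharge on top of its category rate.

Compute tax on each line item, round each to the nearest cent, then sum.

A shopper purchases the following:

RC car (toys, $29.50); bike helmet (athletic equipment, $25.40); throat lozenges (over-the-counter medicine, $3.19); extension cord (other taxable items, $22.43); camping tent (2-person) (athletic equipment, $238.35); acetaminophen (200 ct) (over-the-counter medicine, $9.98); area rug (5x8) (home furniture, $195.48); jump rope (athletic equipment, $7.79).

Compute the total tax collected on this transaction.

$40.46

RC car $29.50: toys → 5.5% → $1.62
Bike helmet $25.40: athletic equipment → 8% → $2.03
Throat lozenges $3.19: over-the-counter medicine → 0% → $0.00
Extension cord $22.43: other taxable items → 3.75% → $0.84
Camping tent (2-person) $238.35: athletic equipment → 8% + 1.5% surcharge = 9.5% → $22.64
Acetaminophen (200 ct) $9.98: over-the-counter medicine → 0% → $0.00
Area rug (5x8) $195.48: home furniture → 6.5% → $12.71
Jump rope $7.79: athletic equipment → 8% → $0.62
Total tax = $1.62 + $2.03 + $0.84 + $22.64 + $12.71 + $0.62 = $40.46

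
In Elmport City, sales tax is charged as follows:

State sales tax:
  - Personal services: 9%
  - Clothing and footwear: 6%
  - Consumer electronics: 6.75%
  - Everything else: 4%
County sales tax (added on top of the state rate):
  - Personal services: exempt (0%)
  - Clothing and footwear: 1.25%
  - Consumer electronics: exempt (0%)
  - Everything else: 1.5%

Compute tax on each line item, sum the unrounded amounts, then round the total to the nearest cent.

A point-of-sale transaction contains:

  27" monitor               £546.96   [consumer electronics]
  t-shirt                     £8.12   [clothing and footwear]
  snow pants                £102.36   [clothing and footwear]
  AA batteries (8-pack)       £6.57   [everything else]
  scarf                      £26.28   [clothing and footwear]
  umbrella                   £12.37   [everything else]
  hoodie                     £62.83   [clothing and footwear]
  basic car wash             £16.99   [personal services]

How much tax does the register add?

£53.96

27" monitor £546.96: consumer electronics → 6.75% + 0% county = 6.75% → £36.9198
T-shirt £8.12: clothing and footwear → 6% + 1.25% county = 7.25% → £0.5887
Snow pants £102.36: clothing and footwear → 6% + 1.25% county = 7.25% → £7.4211
AA batteries (8-pack) £6.57: everything else → 4% + 1.5% county = 5.5% → £0.36135
Scarf £26.28: clothing and footwear → 6% + 1.25% county = 7.25% → £1.9053
Umbrella £12.37: everything else → 4% + 1.5% county = 5.5% → £0.68035
Hoodie £62.83: clothing and footwear → 6% + 1.25% county = 7.25% → £4.555175
Basic car wash £16.99: personal services → 9% + 0% county = 9% → £1.5291
Unrounded tax sum = £53.960875 → £53.96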